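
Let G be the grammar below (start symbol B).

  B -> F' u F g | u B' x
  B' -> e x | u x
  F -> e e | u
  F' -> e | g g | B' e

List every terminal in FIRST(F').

{ e, g, u }

F' -> e contributes {e}.
F' -> g g contributes {g}.
From F' -> B' e: add FIRST(B') = { e, u }.
Union: FIRST(F') = { e, g, u }.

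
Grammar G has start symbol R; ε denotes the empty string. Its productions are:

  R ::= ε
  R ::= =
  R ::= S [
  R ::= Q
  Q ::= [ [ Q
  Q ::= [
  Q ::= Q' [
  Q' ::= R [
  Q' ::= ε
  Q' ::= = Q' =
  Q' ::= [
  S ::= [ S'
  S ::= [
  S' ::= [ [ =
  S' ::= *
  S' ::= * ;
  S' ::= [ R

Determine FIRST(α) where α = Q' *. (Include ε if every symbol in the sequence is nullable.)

Add FIRST(Q')\{ε} = { =, [ }; Q' is nullable, continue.
* is a terminal; add {*} and stop.

{ *, =, [ }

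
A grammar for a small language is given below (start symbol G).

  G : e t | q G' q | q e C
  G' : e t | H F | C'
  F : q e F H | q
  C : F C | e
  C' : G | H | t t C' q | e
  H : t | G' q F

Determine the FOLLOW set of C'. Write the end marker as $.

{ q }

In G' : C': C' is at the end, add FOLLOW(G') = { q }.
In C' : t t C' q: add FIRST(q) = { q }.
Union: FOLLOW(C') = { q }.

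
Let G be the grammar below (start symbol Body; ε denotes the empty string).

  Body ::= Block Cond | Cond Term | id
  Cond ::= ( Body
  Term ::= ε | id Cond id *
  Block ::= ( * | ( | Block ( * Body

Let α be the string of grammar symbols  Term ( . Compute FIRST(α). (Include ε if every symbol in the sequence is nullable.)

{ (, id }

Add FIRST(Term)\{ε} = { id }; Term is nullable, continue.
( is a terminal; add {(} and stop.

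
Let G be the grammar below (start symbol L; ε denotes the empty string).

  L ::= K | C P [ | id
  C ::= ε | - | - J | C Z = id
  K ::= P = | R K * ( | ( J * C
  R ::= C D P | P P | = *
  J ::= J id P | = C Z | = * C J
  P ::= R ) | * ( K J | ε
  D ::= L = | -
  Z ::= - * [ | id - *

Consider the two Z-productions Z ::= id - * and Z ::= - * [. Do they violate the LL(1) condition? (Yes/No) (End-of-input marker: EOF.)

No

FIRST(id - *) = { id } and FIRST(- * [) = { - }.
The FIRST sets are disjoint and neither alternative is nullable — no conflict.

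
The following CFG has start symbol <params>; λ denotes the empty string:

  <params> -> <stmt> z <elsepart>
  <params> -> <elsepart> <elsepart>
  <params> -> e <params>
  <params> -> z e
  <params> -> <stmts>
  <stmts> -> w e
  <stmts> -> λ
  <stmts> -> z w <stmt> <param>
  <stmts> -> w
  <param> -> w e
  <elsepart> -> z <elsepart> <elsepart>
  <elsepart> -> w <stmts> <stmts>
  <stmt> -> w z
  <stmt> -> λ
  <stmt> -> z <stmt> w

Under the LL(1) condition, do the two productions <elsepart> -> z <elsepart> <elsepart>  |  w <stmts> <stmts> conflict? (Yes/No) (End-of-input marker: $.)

No

FIRST(z <elsepart> <elsepart>) = { z } and FIRST(w <stmts> <stmts>) = { w }.
The FIRST sets are disjoint and neither alternative is nullable — no conflict.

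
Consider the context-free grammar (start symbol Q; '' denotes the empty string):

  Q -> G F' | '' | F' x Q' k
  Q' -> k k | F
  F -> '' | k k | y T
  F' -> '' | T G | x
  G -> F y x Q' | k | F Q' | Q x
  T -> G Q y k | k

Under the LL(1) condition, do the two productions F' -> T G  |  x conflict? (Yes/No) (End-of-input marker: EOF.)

FIRST(T G) = { k, x, y } and FIRST(x) = { x }.
Both contain x, so the two alternatives are not disjoint — LL(1) conflict.

Yes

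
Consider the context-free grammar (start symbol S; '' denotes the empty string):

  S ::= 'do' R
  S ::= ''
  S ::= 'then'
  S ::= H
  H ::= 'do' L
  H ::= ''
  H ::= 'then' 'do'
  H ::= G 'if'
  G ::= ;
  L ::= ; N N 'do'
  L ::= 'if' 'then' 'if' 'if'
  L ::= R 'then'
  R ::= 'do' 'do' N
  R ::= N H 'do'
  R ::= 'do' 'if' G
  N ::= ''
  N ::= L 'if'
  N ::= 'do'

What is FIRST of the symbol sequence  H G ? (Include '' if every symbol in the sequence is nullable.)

{ 'do', 'then', ; }

Add FIRST(H)\{''} = { 'do', 'then', ; }; H is nullable, continue.
Add FIRST(G) = { ; }; G is not nullable, stop.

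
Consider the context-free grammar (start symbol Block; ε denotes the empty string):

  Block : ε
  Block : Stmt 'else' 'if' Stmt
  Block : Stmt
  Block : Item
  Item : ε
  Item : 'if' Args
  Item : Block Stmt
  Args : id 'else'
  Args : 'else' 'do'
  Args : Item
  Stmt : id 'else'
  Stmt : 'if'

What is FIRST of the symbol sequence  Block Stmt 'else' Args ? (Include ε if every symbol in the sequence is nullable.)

Add FIRST(Block)\{ε} = { 'if', id }; Block is nullable, continue.
Add FIRST(Stmt) = { 'if', id }; Stmt is not nullable, stop.

{ 'if', id }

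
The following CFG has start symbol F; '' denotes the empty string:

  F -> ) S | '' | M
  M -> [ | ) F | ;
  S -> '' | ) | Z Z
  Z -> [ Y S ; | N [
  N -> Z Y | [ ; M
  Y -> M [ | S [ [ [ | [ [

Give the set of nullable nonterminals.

Directly nullable (have an ''-production): F, S.
No other nonterminal has a production whose RHS symbols are all nullable.

{ F, S }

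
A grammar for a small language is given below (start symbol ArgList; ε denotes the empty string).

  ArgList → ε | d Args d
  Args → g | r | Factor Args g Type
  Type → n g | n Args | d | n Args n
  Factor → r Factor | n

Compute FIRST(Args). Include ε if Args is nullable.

{ g, n, r }

Args → g contributes {g}.
Args → r contributes {r}.
From Args → Factor Args g Type: add FIRST(Factor) = { n, r }.
Union: FIRST(Args) = { g, n, r }.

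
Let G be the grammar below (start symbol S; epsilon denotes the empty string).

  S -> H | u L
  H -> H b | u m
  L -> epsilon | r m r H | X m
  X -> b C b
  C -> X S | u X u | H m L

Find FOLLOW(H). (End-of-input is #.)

In S -> H: H is at the end, add FOLLOW(S) = { #, b }.
In H -> H b: add FIRST(b) = { b }.
In L -> r m r H: H is at the end, add FOLLOW(L) = { #, b }.
In C -> H m L: add FIRST(m L) = { m }.
Union: FOLLOW(H) = { #, b, m }.

{ #, b, m }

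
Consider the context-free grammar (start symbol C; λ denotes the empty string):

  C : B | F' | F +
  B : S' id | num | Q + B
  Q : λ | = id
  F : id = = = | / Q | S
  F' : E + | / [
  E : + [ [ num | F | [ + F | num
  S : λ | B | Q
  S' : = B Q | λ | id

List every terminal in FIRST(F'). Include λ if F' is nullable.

{ +, /, =, [, id, num }

From F' : E +: E nullable, take FIRST(E) ∪ {+} = { +, /, =, [, id, num }.
F' : / [ contributes {/}.
Union: FIRST(F') = { +, /, =, [, id, num }.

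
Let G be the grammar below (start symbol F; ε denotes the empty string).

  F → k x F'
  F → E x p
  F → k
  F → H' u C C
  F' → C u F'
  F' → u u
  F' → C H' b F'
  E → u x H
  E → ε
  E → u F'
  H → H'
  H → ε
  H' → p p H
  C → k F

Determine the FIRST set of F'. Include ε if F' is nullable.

{ k, u }

From F' → C u F': add FIRST(C) = { k }.
F' → u u contributes {u}.
From F' → C H' b F': add FIRST(C) = { k }.
Union: FIRST(F') = { k, u }.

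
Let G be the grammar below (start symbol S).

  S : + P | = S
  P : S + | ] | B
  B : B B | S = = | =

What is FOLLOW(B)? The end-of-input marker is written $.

In P : B: B is at the end, add FOLLOW(P) = { $, +, = }.
In B : B B: add FIRST(B) = { +, = }.
In B : B B: B is at the end, add FOLLOW(B) = { $, +, = }.
Union: FOLLOW(B) = { $, +, = }.

{ $, +, = }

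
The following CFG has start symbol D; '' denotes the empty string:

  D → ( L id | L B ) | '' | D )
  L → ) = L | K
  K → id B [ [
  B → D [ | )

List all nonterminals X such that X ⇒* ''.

Directly nullable (have an ''-production): D.
No other nonterminal has a production whose RHS symbols are all nullable.

{ D }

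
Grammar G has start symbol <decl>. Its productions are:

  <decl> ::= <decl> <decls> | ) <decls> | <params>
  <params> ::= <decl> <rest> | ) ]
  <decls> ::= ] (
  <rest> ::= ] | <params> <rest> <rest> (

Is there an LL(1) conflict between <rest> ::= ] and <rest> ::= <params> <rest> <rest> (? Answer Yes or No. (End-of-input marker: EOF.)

No

FIRST(]) = { ] } and FIRST(<params> <rest> <rest> () = { ) }.
The FIRST sets are disjoint and neither alternative is nullable — no conflict.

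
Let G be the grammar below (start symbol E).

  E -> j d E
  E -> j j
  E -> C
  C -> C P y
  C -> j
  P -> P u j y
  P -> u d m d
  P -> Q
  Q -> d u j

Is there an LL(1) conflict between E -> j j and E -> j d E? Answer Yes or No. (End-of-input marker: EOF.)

FIRST(j j) = { j } and FIRST(j d E) = { j }.
Both contain j, so the two alternatives are not disjoint — LL(1) conflict.

Yes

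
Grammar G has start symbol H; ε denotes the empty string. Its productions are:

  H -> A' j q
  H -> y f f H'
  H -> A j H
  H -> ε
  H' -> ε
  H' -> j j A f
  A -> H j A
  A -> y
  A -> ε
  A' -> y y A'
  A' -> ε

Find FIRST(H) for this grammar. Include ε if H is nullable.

From H -> A' j q: A' nullable, take FIRST(A') ∪ {j} = { j, y }.
H -> y f f H' contributes {y}.
From H -> A j H: A nullable, take FIRST(A) ∪ {j} = { j, y }.
H -> ε contributes ε.
Union: FIRST(H) = { j, y, ε }.

{ j, y, ε }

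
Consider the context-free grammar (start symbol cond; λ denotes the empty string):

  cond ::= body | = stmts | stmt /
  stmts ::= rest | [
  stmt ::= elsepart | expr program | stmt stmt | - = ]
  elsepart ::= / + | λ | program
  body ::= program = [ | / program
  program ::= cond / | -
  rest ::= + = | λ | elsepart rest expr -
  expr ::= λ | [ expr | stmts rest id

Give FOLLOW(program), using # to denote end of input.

In stmt ::= expr program: program is at the end, add FOLLOW(stmt) = { +, -, /, =, [, id }.
In elsepart ::= program: program is at the end, add FOLLOW(elsepart) = { +, -, /, =, [, id }.
In body ::= program = [: add FIRST(= [) = { = }.
In body ::= / program: program is at the end, add FOLLOW(body) = { #, / }.
Union: FOLLOW(program) = { #, +, -, /, =, [, id }.

{ #, +, -, /, =, [, id }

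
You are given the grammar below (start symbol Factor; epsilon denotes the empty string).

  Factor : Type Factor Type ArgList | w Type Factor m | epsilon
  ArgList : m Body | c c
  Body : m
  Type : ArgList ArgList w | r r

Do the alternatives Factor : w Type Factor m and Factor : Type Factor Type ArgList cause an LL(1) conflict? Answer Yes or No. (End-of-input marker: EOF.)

No

FIRST(w Type Factor m) = { w } and FIRST(Type Factor Type ArgList) = { c, m, r }.
The FIRST sets are disjoint and neither alternative is nullable — no conflict.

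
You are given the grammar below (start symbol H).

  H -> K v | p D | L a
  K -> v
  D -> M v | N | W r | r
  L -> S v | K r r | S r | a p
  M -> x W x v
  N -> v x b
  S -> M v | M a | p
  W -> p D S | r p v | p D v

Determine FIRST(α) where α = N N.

Add FIRST(N) = { v }; N is not nullable, stop.

{ v }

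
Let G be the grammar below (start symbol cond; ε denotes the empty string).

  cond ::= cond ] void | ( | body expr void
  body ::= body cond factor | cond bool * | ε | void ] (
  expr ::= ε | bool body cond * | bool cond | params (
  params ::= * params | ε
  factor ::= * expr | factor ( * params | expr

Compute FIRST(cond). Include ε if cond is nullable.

From cond ::= cond ] void: add FIRST(cond) = { (, *, bool, void }.
cond ::= ( contributes {(}.
From cond ::= body expr void: body, expr nullable, take FIRST(body) ∪ FIRST(expr) ∪ {void} = { (, *, bool, void }.
Union: FIRST(cond) = { (, *, bool, void }.

{ (, *, bool, void }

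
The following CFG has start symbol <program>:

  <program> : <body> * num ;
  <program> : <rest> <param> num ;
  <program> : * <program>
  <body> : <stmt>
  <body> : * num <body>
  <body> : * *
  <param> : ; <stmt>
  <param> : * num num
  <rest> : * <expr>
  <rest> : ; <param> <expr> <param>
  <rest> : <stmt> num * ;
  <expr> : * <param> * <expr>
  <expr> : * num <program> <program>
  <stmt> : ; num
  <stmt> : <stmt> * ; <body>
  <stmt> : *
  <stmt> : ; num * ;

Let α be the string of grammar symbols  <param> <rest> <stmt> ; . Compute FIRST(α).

Add FIRST(<param>) = { *, ; }; <param> is not nullable, stop.

{ *, ; }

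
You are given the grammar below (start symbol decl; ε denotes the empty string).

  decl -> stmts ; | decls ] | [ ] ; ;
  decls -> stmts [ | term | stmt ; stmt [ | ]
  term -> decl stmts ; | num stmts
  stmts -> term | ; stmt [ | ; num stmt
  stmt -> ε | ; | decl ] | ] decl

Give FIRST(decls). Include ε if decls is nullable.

From decls -> stmts [: add FIRST(stmts) = { ;, [, ], num }.
From decls -> term: add FIRST(term) = { ;, [, ], num }.
From decls -> stmt ; stmt [: stmt nullable, take FIRST(stmt) ∪ {;} = { ;, [, ], num }.
decls -> ] contributes {]}.
Union: FIRST(decls) = { ;, [, ], num }.

{ ;, [, ], num }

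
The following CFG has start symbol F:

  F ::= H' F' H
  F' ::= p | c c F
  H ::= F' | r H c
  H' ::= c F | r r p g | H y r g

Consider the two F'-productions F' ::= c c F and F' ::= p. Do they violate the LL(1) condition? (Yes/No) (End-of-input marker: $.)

FIRST(c c F) = { c } and FIRST(p) = { p }.
The FIRST sets are disjoint and neither alternative is nullable — no conflict.

No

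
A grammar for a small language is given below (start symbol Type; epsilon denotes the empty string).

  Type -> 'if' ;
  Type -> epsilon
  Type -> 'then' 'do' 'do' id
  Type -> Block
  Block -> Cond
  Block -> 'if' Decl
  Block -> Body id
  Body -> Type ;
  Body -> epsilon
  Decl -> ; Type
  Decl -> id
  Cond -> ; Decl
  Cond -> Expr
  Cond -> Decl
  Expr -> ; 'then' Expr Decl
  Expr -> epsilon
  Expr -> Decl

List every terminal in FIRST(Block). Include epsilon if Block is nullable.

{ 'if', 'then', ;, id, epsilon }

From Block -> Cond: add FIRST(Cond) = { ;, id, epsilon } (including epsilon since Cond is nullable).
Block -> 'if' Decl contributes {'if'}.
From Block -> Body id: Body nullable, take FIRST(Body) ∪ {id} = { 'if', 'then', ;, id }.
Union: FIRST(Block) = { 'if', 'then', ;, id, epsilon }.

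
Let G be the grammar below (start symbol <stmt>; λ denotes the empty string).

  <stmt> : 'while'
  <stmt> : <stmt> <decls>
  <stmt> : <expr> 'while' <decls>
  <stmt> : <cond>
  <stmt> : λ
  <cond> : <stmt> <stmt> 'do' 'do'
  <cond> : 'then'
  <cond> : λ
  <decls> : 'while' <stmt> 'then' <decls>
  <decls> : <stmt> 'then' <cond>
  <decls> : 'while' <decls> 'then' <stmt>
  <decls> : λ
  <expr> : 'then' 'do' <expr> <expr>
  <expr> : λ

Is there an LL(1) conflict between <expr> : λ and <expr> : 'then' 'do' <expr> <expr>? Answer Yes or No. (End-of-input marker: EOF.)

Yes

FIRST(λ) = { λ } and FIRST('then' 'do' <expr> <expr>) = { 'then' }.
The first alternative is nullable and FOLLOW(<expr>) = { 'then', 'while' } shares 'then' with FIRST of the second — conflict.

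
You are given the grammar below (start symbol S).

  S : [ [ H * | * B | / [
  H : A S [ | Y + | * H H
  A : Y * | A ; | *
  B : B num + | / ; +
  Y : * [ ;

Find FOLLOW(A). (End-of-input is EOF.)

In H : A S [: add FIRST(S [) = { *, /, [ }.
In A : A ;: add FIRST(;) = { ; }.
Union: FOLLOW(A) = { *, /, ;, [ }.

{ *, /, ;, [ }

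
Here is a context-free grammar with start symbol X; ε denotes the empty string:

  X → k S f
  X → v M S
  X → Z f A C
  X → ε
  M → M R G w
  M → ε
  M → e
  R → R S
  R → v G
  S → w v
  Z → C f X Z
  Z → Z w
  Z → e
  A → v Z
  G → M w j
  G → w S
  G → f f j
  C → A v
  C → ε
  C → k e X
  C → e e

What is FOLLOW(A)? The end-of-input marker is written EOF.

{ EOF, e, f, k, v }

In X → Z f A C: add FIRST(C)\{ε} = { e, k, v }.
  Since C is nullable, also add FOLLOW(X) = { EOF, e, f, k, v }.
In C → A v: add FIRST(v) = { v }.
Union: FOLLOW(A) = { EOF, e, f, k, v }.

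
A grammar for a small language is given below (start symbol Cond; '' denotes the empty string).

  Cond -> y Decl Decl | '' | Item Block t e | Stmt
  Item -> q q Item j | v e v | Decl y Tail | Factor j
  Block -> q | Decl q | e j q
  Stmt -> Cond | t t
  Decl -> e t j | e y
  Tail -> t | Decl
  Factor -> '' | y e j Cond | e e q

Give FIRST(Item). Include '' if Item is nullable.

{ e, j, q, v, y }

Item -> q q Item j contributes {q}.
Item -> v e v contributes {v}.
From Item -> Decl y Tail: add FIRST(Decl) = { e }.
From Item -> Factor j: Factor nullable, take FIRST(Factor) ∪ {j} = { e, j, y }.
Union: FIRST(Item) = { e, j, q, v, y }.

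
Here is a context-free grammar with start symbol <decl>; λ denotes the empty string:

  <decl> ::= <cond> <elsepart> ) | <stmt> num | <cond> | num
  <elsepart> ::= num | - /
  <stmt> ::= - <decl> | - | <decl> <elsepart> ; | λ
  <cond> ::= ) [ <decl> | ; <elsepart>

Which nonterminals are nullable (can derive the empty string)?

{ <stmt> }

Directly nullable (have an λ-production): <stmt>.
No other nonterminal has a production whose RHS symbols are all nullable.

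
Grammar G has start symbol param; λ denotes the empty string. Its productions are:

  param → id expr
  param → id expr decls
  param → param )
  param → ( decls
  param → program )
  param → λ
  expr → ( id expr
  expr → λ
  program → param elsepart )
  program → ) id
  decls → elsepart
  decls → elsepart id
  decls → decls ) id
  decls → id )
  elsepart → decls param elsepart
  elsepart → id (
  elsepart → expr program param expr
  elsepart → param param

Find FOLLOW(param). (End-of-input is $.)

param is the start symbol, so $ ∈ FOLLOW(param).
In param → param ): add FIRST()) = { ) }.
In program → param elsepart ): add FIRST(elsepart )) = { (, ), id }.
In elsepart → decls param elsepart: add FIRST(elsepart)\{λ} = { (, ), id }.
  Since elsepart is nullable, also add FOLLOW(elsepart) = { $, (, ), id }.
In elsepart → expr program param expr: add FIRST(expr)\{λ} = { ( }.
  Since expr is nullable, also add FOLLOW(elsepart) = { $, (, ), id }.
In elsepart → param param: add FIRST(param)\{λ} = { (, ), id }.
  Since param is nullable, also add FOLLOW(elsepart) = { $, (, ), id }.
In elsepart → param param: param is at the end, add FOLLOW(elsepart) = { $, (, ), id }.
Union: FOLLOW(param) = { $, (, ), id }.

{ $, (, ), id }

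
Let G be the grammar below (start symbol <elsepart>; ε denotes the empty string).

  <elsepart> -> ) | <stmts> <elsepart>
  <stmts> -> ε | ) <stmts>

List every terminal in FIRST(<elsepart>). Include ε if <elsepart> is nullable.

{ ) }

<elsepart> -> ) contributes {)}.
From <elsepart> -> <stmts> <elsepart>: <stmts> nullable, take FIRST(<stmts>) ∪ FIRST(<elsepart>) = { ) }.
Union: FIRST(<elsepart>) = { ) }.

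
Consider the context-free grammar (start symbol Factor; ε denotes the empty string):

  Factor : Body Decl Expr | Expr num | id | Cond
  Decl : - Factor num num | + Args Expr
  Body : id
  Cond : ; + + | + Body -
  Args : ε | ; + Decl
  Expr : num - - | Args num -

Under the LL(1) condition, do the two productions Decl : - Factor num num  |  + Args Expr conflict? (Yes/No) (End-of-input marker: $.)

FIRST(- Factor num num) = { - } and FIRST(+ Args Expr) = { + }.
The FIRST sets are disjoint and neither alternative is nullable — no conflict.

No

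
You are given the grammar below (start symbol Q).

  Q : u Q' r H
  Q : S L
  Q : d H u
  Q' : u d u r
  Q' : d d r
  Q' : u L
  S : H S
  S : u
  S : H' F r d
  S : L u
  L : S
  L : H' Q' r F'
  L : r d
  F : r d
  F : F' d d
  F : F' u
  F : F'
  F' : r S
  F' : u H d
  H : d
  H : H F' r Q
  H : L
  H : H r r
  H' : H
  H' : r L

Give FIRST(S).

From S : H S: add FIRST(H) = { d, r, u }.
S : u contributes {u}.
From S : H' F r d: add FIRST(H') = { d, r, u }.
From S : L u: add FIRST(L) = { d, r, u }.
Union: FIRST(S) = { d, r, u }.

{ d, r, u }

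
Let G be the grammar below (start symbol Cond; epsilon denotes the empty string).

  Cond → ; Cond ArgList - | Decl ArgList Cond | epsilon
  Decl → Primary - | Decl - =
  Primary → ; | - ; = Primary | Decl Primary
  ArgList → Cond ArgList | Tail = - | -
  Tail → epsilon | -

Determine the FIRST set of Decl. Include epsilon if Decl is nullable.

From Decl → Primary -: add FIRST(Primary) = { -, ; }.
From Decl → Decl - =: add FIRST(Decl) = { -, ; }.
Union: FIRST(Decl) = { -, ; }.

{ -, ; }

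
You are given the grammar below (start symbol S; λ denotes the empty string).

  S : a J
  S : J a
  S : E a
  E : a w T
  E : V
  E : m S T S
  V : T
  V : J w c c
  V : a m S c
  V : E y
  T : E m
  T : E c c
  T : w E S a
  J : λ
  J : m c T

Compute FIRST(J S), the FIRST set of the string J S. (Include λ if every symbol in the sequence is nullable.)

Add FIRST(J)\{λ} = { m }; J is nullable, continue.
Add FIRST(S) = { a, m, w }; S is not nullable, stop.

{ a, m, w }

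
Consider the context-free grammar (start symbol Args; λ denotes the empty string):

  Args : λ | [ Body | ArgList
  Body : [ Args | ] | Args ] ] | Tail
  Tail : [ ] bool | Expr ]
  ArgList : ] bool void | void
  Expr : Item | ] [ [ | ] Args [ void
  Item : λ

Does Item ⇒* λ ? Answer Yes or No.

Yes

Item has an λ-production, so Item ⇒ λ.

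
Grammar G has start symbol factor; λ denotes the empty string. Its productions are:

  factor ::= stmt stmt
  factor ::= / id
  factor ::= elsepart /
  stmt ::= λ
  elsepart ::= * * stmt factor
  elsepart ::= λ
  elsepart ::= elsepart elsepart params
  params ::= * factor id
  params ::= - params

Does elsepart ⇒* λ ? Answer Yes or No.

Yes

elsepart has an λ-production, so elsepart ⇒ λ.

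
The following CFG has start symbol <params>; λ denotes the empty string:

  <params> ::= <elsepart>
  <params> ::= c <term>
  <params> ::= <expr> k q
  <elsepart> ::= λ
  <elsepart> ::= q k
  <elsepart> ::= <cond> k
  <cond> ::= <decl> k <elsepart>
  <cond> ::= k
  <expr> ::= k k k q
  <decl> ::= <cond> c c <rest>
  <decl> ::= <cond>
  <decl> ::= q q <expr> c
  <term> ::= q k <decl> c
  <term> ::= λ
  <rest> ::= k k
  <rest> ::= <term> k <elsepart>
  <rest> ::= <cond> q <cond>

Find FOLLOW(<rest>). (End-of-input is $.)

{ c, k }

In <decl> ::= <cond> c c <rest>: <rest> is at the end, add FOLLOW(<decl>) = { c, k }.
Union: FOLLOW(<rest>) = { c, k }.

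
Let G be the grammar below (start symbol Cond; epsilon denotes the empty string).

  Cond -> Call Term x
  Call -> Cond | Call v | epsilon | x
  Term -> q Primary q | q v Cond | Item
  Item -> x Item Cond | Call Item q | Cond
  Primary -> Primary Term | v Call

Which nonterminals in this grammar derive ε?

{ Call }

Directly nullable (have an epsilon-production): Call.
No other nonterminal has a production whose RHS symbols are all nullable.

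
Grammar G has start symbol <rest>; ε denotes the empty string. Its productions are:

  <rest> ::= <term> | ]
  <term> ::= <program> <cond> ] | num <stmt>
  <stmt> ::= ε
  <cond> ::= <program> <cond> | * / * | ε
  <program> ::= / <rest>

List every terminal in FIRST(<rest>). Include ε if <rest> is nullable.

{ /, ], num }

From <rest> ::= <term>: add FIRST(<term>) = { /, num }.
<rest> ::= ] contributes {]}.
Union: FIRST(<rest>) = { /, ], num }.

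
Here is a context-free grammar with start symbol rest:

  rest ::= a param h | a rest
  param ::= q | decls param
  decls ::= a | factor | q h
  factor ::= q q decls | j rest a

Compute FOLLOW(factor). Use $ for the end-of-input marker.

{ a, j, q }

In decls ::= factor: factor is at the end, add FOLLOW(decls) = { a, j, q }.
Union: FOLLOW(factor) = { a, j, q }.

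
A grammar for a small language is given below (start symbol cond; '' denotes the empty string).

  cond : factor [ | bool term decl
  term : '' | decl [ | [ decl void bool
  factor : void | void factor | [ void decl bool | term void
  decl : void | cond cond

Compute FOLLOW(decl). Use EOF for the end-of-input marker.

In cond : bool term decl: decl is at the end, add FOLLOW(cond) = { EOF, [, bool, void }.
In term : decl [: add FIRST([) = { [ }.
In term : [ decl void bool: add FIRST(void bool) = { void }.
In factor : [ void decl bool: add FIRST(bool) = { bool }.
Union: FOLLOW(decl) = { EOF, [, bool, void }.

{ EOF, [, bool, void }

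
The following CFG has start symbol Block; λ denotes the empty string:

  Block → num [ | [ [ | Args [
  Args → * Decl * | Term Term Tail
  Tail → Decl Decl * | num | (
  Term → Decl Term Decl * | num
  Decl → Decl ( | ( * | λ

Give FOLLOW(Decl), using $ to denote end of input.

{ (, *, num }

In Args → * Decl *: add FIRST(*) = { * }.
In Tail → Decl Decl *: add FIRST(Decl *) = { (, * }.
In Tail → Decl Decl *: add FIRST(*) = { * }.
In Term → Decl Term Decl *: add FIRST(Term Decl *) = { (, num }.
In Term → Decl Term Decl *: add FIRST(*) = { * }.
In Decl → Decl (: add FIRST(() = { ( }.
Union: FOLLOW(Decl) = { (, *, num }.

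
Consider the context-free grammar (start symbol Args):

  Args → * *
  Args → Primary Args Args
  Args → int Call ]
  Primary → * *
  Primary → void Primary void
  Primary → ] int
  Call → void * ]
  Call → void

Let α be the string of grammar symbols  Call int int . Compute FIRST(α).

Add FIRST(Call) = { void }; Call is not nullable, stop.

{ void }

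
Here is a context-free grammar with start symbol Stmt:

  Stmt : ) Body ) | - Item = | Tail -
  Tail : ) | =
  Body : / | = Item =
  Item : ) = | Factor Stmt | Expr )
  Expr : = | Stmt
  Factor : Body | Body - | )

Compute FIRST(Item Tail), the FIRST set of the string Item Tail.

{ ), -, /, = }

Add FIRST(Item) = { ), -, /, = }; Item is not nullable, stop.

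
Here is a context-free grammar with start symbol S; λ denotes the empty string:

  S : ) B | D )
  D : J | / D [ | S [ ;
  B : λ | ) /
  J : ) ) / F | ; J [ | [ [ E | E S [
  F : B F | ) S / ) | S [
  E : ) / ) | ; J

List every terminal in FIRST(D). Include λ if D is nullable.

{ ), /, ;, [ }

From D : J: add FIRST(J) = { ), ;, [ }.
D : / D [ contributes {/}.
From D : S [ ;: add FIRST(S) = { ), /, ;, [ }.
Union: FIRST(D) = { ), /, ;, [ }.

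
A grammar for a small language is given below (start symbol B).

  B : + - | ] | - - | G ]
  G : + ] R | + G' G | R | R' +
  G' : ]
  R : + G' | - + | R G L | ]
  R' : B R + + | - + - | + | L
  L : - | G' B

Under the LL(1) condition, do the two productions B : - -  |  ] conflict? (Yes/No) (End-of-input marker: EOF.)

No

FIRST(- -) = { - } and FIRST(]) = { ] }.
The FIRST sets are disjoint and neither alternative is nullable — no conflict.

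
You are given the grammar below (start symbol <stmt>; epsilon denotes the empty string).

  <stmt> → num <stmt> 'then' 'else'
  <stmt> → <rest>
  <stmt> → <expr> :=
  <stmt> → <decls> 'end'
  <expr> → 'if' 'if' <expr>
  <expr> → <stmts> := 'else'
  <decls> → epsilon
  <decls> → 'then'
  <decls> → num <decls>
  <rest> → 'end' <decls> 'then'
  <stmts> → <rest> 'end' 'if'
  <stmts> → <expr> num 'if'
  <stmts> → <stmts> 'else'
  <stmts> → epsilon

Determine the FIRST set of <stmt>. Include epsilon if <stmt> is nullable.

{ 'else', 'end', 'if', 'then', :=, num }

<stmt> → num <stmt> 'then' 'else' contributes {num}.
From <stmt> → <rest>: add FIRST(<rest>) = { 'end' }.
From <stmt> → <expr> :=: add FIRST(<expr>) = { 'else', 'end', 'if', := }.
From <stmt> → <decls> 'end': <decls> nullable, take FIRST(<decls>) ∪ {'end'} = { 'end', 'then', num }.
Union: FIRST(<stmt>) = { 'else', 'end', 'if', 'then', :=, num }.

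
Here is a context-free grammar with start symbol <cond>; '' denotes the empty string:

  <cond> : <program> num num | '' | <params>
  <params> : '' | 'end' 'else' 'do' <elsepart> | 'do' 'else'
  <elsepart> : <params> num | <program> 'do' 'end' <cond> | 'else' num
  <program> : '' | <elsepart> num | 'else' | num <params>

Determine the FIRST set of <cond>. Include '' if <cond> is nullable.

From <cond> : <program> num num: <program> nullable, take FIRST(<program>) ∪ {num} = { 'do', 'else', 'end', num }.
<cond> : '' contributes ''.
From <cond> : <params>: add FIRST(<params>) = { 'do', 'end', '' } (including '' since <params> is nullable).
Union: FIRST(<cond>) = { 'do', 'else', 'end', num, '' }.

{ 'do', 'else', 'end', num, '' }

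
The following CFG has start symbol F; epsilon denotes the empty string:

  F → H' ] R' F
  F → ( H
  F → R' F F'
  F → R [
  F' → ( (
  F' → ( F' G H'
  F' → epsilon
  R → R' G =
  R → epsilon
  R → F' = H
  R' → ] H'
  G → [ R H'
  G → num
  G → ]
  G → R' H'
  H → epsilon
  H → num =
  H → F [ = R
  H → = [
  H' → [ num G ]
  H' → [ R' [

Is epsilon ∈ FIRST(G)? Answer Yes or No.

Nullable nonterminals: F', H, R.
No production of G has an RHS whose symbols are all nullable, so G is not nullable.

No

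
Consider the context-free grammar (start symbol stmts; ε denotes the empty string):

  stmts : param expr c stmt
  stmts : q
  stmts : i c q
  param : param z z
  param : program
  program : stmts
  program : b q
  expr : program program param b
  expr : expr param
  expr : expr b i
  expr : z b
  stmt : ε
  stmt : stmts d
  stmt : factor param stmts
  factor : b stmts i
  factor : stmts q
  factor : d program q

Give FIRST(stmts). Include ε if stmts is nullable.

{ b, i, q }

From stmts : param expr c stmt: add FIRST(param) = { b, i, q }.
stmts : q contributes {q}.
stmts : i c q contributes {i}.
Union: FIRST(stmts) = { b, i, q }.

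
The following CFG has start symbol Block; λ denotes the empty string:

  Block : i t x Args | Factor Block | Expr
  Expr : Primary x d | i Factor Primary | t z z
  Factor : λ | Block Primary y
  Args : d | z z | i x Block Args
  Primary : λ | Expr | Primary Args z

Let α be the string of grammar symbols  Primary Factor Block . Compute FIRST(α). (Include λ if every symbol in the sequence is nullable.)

{ d, i, t, x, z }

Add FIRST(Primary)\{λ} = { d, i, t, x, z }; Primary is nullable, continue.
Add FIRST(Factor)\{λ} = { d, i, t, x, z }; Factor is nullable, continue.
Add FIRST(Block) = { d, i, t, x, z }; Block is not nullable, stop.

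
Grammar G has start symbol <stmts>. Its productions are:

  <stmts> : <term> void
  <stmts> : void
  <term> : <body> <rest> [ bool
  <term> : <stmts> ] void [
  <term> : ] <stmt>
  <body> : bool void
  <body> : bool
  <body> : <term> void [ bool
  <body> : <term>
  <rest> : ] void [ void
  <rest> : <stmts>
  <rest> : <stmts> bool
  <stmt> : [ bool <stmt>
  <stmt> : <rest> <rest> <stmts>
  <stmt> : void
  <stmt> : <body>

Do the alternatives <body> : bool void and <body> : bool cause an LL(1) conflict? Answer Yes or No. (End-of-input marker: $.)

FIRST(bool void) = { bool } and FIRST(bool) = { bool }.
Both contain bool, so the two alternatives are not disjoint — LL(1) conflict.

Yes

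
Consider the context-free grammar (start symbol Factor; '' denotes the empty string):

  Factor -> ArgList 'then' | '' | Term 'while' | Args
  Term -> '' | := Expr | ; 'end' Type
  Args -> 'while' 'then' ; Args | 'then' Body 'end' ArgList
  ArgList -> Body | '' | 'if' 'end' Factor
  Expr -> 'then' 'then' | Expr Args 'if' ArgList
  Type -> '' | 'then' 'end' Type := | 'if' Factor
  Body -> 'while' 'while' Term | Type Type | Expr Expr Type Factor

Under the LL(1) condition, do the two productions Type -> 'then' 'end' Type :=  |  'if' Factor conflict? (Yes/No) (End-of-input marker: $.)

FIRST('then' 'end' Type :=) = { 'then' } and FIRST('if' Factor) = { 'if' }.
The FIRST sets are disjoint and neither alternative is nullable — no conflict.

No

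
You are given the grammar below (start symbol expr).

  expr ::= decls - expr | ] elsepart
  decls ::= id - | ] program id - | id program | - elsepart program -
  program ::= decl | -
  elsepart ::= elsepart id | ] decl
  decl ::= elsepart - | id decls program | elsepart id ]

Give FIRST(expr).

{ -, ], id }

From expr ::= decls - expr: add FIRST(decls) = { -, ], id }.
expr ::= ] elsepart contributes {]}.
Union: FIRST(expr) = { -, ], id }.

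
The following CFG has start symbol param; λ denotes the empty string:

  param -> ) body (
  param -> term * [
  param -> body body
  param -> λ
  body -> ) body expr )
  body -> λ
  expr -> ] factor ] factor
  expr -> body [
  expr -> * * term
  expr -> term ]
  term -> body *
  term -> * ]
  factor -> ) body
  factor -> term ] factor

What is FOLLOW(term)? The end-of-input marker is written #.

{ ), *, ] }

In param -> term * [: add FIRST(* [) = { * }.
In expr -> * * term: term is at the end, add FOLLOW(expr) = { ) }.
In expr -> term ]: add FIRST(]) = { ] }.
In factor -> term ] factor: add FIRST(] factor) = { ] }.
Union: FOLLOW(term) = { ), *, ] }.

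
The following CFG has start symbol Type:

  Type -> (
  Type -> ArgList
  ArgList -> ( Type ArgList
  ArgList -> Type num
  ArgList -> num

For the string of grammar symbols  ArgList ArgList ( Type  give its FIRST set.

Add FIRST(ArgList) = { (, num }; ArgList is not nullable, stop.

{ (, num }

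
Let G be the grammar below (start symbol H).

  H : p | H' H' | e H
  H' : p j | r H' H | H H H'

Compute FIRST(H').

{ e, p, r }

H' : p j contributes {p}.
H' : r H' H contributes {r}.
From H' : H H H': add FIRST(H) = { e, p, r }.
Union: FIRST(H') = { e, p, r }.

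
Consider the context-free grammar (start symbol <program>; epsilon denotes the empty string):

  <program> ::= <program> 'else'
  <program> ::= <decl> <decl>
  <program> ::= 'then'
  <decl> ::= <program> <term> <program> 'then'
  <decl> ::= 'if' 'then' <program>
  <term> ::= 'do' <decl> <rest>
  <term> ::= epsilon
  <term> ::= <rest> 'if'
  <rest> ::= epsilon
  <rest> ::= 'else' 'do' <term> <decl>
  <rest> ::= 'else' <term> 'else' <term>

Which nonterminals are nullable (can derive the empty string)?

Directly nullable (have an epsilon-production): <term>, <rest>.
No other nonterminal has a production whose RHS symbols are all nullable.

{ <rest>, <term> }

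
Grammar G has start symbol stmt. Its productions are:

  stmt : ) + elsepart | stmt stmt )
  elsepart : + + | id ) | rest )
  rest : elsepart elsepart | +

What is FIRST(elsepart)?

{ +, id }

elsepart : + + contributes {+}.
elsepart : id ) contributes {id}.
From elsepart : rest ): add FIRST(rest) = { +, id }.
Union: FIRST(elsepart) = { +, id }.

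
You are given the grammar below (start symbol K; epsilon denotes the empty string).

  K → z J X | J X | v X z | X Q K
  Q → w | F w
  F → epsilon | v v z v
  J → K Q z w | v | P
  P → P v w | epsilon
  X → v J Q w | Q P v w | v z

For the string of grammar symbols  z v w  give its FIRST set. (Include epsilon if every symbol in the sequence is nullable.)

{ z }

z is a terminal; add {z} and stop.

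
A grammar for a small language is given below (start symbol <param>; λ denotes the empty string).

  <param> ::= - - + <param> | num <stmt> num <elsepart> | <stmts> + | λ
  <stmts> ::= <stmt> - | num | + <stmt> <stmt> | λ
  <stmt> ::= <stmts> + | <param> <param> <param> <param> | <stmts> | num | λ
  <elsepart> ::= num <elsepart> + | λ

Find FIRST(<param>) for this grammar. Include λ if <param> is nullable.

{ +, -, num, λ }

<param> ::= - - + <param> contributes {-}.
<param> ::= num <stmt> num <elsepart> contributes {num}.
From <param> ::= <stmts> +: <stmts> nullable, take FIRST(<stmts>) ∪ {+} = { +, -, num }.
<param> ::= λ contributes λ.
Union: FIRST(<param>) = { +, -, num, λ }.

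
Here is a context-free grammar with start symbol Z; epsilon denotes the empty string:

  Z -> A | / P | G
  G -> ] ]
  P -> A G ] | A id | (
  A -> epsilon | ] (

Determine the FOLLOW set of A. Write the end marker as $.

In Z -> A: A is at the end, add FOLLOW(Z) = { $ }.
In P -> A G ]: add FIRST(G ]) = { ] }.
In P -> A id: add FIRST(id) = { id }.
Union: FOLLOW(A) = { $, ], id }.

{ $, ], id }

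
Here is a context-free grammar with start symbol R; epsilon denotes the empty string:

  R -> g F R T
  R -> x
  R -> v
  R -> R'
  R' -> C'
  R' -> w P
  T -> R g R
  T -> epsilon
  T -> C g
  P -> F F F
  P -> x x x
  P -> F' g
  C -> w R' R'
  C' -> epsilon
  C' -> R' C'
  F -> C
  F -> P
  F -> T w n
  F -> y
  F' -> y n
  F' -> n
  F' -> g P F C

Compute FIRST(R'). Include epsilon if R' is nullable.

{ w, epsilon }

From R' -> C': add FIRST(C') = { w, epsilon } (including epsilon since C' is nullable).
R' -> w P contributes {w}.
Union: FIRST(R') = { w, epsilon }.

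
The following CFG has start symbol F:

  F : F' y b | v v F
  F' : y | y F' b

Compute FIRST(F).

{ v, y }

From F : F' y b: add FIRST(F') = { y }.
F : v v F contributes {v}.
Union: FIRST(F) = { v, y }.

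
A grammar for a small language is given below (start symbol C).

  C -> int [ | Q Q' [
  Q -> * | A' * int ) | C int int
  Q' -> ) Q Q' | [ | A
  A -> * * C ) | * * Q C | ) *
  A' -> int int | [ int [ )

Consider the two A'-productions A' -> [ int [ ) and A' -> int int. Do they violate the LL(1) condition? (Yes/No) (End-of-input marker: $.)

No

FIRST([ int [ )) = { [ } and FIRST(int int) = { int }.
The FIRST sets are disjoint and neither alternative is nullable — no conflict.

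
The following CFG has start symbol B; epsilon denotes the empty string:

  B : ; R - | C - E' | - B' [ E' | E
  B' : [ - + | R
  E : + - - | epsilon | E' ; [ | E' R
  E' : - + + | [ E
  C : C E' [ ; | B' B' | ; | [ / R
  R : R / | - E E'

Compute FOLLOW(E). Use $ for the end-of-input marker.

In B : E: E is at the end, add FOLLOW(B) = { $ }.
In E' : [ E: E is at the end, add FOLLOW(E') = { $, -, /, ;, [ }.
In R : - E E': add FIRST(E') = { -, [ }.
Union: FOLLOW(E) = { $, -, /, ;, [ }.

{ $, -, /, ;, [ }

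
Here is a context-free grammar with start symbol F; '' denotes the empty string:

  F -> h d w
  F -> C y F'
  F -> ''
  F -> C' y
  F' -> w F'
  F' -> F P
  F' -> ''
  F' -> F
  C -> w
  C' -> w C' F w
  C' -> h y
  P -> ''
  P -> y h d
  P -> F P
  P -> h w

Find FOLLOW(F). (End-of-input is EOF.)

{ EOF, h, w, y }

F is the start symbol, so EOF ∈ FOLLOW(F).
In F' -> F P: add FIRST(P)\{''} = { h, w, y }.
  Since P is nullable, also add FOLLOW(F') = { EOF, h, w, y }.
In F' -> F: F is at the end, add FOLLOW(F') = { EOF, h, w, y }.
In C' -> w C' F w: add FIRST(w) = { w }.
In P -> F P: add FIRST(P)\{''} = { h, w, y }.
  Since P is nullable, also add FOLLOW(P) = { EOF, h, w, y }.
Union: FOLLOW(F) = { EOF, h, w, y }.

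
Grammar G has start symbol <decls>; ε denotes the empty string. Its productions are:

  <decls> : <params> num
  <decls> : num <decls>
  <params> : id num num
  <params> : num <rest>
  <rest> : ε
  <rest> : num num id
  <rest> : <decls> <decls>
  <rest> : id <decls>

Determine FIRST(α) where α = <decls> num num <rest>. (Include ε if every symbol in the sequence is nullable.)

{ id, num }

Add FIRST(<decls>) = { id, num }; <decls> is not nullable, stop.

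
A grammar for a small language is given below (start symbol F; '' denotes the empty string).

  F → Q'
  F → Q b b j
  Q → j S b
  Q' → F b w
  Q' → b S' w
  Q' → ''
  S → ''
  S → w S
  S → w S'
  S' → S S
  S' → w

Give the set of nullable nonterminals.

{ F, Q', S, S' }

Directly nullable (have an ''-production): Q', S.
F → Q' with every symbol nullable, so F is nullable.
S' → S S with every symbol nullable, so S' is nullable.
No other nonterminal has a production whose RHS symbols are all nullable.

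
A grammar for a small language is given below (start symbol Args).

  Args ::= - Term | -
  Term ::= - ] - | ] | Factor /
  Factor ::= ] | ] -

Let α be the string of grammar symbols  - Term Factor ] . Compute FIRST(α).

{ - }

- is a terminal; add {-} and stop.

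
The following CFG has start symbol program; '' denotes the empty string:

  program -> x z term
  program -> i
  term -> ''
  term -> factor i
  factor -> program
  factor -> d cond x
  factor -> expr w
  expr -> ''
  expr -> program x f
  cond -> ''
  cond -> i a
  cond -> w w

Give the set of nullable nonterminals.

Directly nullable (have an ''-production): term, expr, cond.
No other nonterminal has a production whose RHS symbols are all nullable.

{ cond, expr, term }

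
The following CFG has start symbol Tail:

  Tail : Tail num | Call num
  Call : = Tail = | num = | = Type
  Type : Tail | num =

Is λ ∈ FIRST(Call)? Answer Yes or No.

No nonterminal in this grammar is nullable.
No production of Call has an RHS whose symbols are all nullable, so Call is not nullable.

No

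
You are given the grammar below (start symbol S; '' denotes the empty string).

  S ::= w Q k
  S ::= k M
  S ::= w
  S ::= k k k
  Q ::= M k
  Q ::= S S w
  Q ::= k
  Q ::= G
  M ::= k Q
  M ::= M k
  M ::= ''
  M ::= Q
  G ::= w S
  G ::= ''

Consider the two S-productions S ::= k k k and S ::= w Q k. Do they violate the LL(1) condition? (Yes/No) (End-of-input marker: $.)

FIRST(k k k) = { k } and FIRST(w Q k) = { w }.
The FIRST sets are disjoint and neither alternative is nullable — no conflict.

No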